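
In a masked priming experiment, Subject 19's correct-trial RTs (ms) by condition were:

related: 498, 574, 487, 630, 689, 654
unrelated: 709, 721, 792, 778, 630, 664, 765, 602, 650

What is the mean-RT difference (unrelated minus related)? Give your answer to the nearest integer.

M(related) = 3532/6 = 588.667
M(unrelated) = 6311/9 = 701.222
Difference = 701.222 − 588.667 = 112.556 ms

113 ms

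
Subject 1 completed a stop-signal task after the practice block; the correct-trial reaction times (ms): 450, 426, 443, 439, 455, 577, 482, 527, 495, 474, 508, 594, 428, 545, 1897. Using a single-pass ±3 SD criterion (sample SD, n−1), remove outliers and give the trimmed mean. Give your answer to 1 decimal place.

n = 15, ΣRT = 8740, M = 582.667
Σ(x−M)² = 1889865.33; s = √(1889865.33/14) = 367.410
Cutoffs: 582.667 ± 3·367.410 → [-519.6, 1684.9]
Outside: 1897 → excluded.
Retained (n=14): Σ = 6843, mean = 6843/14 = 488.786

488.8 ms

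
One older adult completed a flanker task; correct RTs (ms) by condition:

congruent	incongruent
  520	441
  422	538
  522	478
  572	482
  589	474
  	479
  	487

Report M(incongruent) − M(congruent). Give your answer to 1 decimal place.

-42.3 ms

M(congruent) = 2625/5 = 525.000
M(incongruent) = 3379/7 = 482.714
Difference = 482.714 − 525.000 = -42.286 ms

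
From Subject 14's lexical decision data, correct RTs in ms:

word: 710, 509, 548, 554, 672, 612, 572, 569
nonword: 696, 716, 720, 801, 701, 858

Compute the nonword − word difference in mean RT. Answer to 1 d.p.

155.4 ms

M(word) = 4746/8 = 593.250
M(nonword) = 4492/6 = 748.667
Difference = 748.667 − 593.250 = 155.417 ms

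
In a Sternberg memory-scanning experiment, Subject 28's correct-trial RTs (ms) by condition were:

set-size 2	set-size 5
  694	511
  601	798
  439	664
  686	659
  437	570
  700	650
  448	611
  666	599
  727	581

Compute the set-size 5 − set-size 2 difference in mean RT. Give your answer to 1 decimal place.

27.2 ms

M(set-size 2) = 5398/9 = 599.778
M(set-size 5) = 5643/9 = 627.000
Difference = 627.000 − 599.778 = 27.222 ms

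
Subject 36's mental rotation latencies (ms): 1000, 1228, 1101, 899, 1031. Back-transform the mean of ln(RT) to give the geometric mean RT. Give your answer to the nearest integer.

1046 ms

ln(RT): 6.9078, 7.1131, 7.0040, 6.8013, 6.9383
Mean ln(RT) = 34.7644/5 = 6.95289
Geometric mean = exp(6.95289) = 1046.17 ms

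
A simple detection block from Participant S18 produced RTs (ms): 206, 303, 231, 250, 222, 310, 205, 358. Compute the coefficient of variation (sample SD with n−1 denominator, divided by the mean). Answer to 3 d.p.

n = 8, Σ = 2085, M = 260.6250
Σ(x−M)² = 22275.875; s = √(22275.875/7) = 56.4116
CV = 56.4116 / 260.6250 = 0.21645

0.216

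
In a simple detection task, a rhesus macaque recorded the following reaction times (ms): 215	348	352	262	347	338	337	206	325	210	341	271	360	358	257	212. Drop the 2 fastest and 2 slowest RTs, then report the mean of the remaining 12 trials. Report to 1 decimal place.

300.4 ms

Sorted: 206, 210, 212, 215, 257, 262, 271, 325, 337, 338, 341, 347, 348, 352, 358, 360
Drop lowest 2 (206, 210) and highest 2 (358, 360)
Remaining (n=12): Σ = 3605, mean = 3605/12 = 300.417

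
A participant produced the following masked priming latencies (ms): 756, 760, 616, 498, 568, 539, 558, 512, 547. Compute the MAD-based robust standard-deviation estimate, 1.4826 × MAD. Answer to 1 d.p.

Sorted: 498, 512, 539, 547, 558, 568, 616, 756, 760 → median = 558
|x − 558| sorted: 0, 10, 11, 19, 46, 58, 60, 198, 202 → MAD = 46
Robust SD ≈ 1.4826 × 46 = 68.200

68.2 ms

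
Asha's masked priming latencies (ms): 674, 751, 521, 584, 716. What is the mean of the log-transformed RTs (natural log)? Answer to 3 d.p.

6.467

ln(RT): 6.5132, 6.6214, 6.2558, 6.3699, 6.5737
Σ ln(RT) = 32.3340
Mean = 32.3340/5 = 6.46679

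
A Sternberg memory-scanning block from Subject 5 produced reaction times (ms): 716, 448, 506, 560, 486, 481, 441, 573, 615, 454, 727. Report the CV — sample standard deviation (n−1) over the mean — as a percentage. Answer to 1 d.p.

n = 11, Σ = 6007, M = 546.0909
Σ(x−M)² = 105864.909; s = √(105864.909/10) = 102.8907
CV = 102.8907 / 546.0909 = 0.18841 = 18.841%

18.8%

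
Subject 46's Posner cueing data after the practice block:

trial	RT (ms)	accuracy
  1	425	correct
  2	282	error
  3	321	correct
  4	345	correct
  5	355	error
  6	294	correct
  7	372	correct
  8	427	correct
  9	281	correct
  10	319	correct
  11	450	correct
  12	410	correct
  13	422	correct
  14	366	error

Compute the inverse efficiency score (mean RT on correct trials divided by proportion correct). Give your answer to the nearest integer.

470 ms

Correct trials (n=11): 425, 321, 345, 294, 372, 427, 281, 319, 450, 410, 422
Mean correct RT = 4066/11 = 369.6364 ms
Proportion correct = 11/14
IES = 369.6364 / (11/14) = 470.446 ms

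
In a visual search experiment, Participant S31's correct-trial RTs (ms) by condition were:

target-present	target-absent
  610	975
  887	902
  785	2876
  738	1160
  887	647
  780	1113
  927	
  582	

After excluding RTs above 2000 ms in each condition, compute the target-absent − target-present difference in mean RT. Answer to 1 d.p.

184.9 ms

target-absent: exclude 2876
M(target-present) = 6196/8 = 774.500
M(target-absent) = 4797/5 = 959.400
Difference = 959.400 − 774.500 = 184.900 ms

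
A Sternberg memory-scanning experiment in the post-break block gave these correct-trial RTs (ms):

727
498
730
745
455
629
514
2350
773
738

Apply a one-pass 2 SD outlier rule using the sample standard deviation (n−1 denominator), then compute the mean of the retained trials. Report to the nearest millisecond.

645 ms

n = 10, ΣRT = 8159, M = 815.900
Σ(x−M)² = 2739064.90; s = √(2739064.90/9) = 551.671
Cutoffs: 815.900 ± 2·551.671 → [-287.4, 1919.2]
Outside: 2350 → excluded.
Retained (n=9): Σ = 5809, mean = 5809/9 = 645.444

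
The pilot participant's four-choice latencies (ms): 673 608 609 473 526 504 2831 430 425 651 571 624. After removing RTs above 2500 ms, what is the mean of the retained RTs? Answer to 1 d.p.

Excluded: 2831
Retained (n=11): Σ = 6094
Mean = 6094/11 = 554.0000

554.0 ms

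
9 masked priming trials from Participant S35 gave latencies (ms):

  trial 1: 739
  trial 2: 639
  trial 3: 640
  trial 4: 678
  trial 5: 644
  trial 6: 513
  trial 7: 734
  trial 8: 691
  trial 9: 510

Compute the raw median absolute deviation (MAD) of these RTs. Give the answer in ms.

Sorted: 510, 513, 639, 640, 644, 678, 691, 734, 739 → median = 644
|x − 644|: 95, 5, 4, 34, 0, 131, 90, 47, 134
Sorted deviations: 0, 4, 5, 34, 47, 90, 95, 131, 134 → MAD = 47

47 ms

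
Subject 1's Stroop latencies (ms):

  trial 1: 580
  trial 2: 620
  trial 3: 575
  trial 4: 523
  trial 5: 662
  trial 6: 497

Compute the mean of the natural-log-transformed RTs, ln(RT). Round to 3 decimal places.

6.352

ln(RT): 6.3630, 6.4297, 6.3544, 6.2596, 6.4953, 6.2086
Σ ln(RT) = 38.1106
Mean = 38.1106/6 = 6.35176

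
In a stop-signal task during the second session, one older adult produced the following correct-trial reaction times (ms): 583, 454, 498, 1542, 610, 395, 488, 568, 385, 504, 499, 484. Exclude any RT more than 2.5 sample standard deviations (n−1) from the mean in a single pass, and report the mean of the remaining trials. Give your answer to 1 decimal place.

497.1 ms

n = 12, ΣRT = 7010, M = 584.167
Σ(x−M)² = 1051155.67; s = √(1051155.67/11) = 309.127
Cutoffs: 584.167 ± 2.5·309.127 → [-188.7, 1357.0]
Outside: 1542 → excluded.
Retained (n=11): Σ = 5468, mean = 5468/11 = 497.091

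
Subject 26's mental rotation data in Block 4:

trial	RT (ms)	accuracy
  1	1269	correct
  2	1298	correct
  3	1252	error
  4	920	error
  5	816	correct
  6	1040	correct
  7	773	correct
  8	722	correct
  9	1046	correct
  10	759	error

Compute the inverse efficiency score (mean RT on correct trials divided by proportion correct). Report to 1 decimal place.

1421.2 ms

Correct trials (n=7): 1269, 1298, 816, 1040, 773, 722, 1046
Mean correct RT = 6964/7 = 994.8571 ms
Proportion correct = 7/10
IES = 994.8571 / (7/10) = 1421.224 ms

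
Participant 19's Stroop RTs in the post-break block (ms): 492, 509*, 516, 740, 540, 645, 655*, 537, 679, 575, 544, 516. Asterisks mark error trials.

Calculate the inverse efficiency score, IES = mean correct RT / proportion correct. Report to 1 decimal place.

Correct trials (n=10): 492, 516, 740, 540, 645, 537, 679, 575, 544, 516
Mean correct RT = 5784/10 = 578.4000 ms
Proportion correct = 10/12
IES = 578.4000 / (10/12) = 694.080 ms

694.1 ms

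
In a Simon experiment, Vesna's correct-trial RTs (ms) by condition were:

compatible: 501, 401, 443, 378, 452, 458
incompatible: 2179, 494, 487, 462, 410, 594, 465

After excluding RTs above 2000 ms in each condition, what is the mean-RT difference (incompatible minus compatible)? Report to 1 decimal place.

46.5 ms

incompatible: exclude 2179
M(compatible) = 2633/6 = 438.833
M(incompatible) = 2912/6 = 485.333
Difference = 485.333 − 438.833 = 46.500 ms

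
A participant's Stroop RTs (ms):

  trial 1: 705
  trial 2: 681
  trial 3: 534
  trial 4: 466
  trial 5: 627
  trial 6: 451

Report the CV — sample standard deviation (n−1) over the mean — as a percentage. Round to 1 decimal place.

18.9%

n = 6, Σ = 3464, M = 577.3333
Σ(x−M)² = 59745.333; s = √(59745.333/5) = 109.3118
CV = 109.3118 / 577.3333 = 0.18934 = 18.934%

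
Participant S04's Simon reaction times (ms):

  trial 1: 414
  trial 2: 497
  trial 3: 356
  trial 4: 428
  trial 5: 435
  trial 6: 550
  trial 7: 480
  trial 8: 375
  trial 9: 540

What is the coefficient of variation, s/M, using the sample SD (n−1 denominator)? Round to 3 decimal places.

n = 9, Σ = 4075, M = 452.7778
Σ(x−M)² = 37605.556; s = √(37605.556/8) = 68.5616
CV = 68.5616 / 452.7778 = 0.15142

0.151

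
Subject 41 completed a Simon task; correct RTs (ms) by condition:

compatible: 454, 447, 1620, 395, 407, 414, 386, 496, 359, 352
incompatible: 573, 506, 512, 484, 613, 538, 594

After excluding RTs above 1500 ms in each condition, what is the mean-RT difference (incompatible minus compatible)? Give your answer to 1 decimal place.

compatible: exclude 1620
M(compatible) = 3710/9 = 412.222
M(incompatible) = 3820/7 = 545.714
Difference = 545.714 − 412.222 = 133.492 ms

133.5 ms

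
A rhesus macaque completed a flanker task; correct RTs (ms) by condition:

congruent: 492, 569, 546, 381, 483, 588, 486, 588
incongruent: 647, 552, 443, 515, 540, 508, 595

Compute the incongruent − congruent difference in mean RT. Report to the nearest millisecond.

M(congruent) = 4133/8 = 516.625
M(incongruent) = 3800/7 = 542.857
Difference = 542.857 − 516.625 = 26.232 ms

26 ms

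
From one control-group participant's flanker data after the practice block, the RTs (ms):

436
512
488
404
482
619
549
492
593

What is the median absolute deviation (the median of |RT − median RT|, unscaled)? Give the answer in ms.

Sorted: 404, 436, 482, 488, 492, 512, 549, 593, 619 → median = 492
|x − 492|: 56, 20, 4, 88, 10, 127, 57, 0, 101
Sorted deviations: 0, 4, 10, 20, 56, 57, 88, 101, 127 → MAD = 56

56 ms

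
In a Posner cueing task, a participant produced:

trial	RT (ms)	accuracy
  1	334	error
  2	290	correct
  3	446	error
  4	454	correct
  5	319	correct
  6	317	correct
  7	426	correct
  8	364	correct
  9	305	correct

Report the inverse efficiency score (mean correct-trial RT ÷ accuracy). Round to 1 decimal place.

Correct trials (n=7): 290, 454, 319, 317, 426, 364, 305
Mean correct RT = 2475/7 = 353.5714 ms
Proportion correct = 7/9
IES = 353.5714 / (7/9) = 454.592 ms

454.6 ms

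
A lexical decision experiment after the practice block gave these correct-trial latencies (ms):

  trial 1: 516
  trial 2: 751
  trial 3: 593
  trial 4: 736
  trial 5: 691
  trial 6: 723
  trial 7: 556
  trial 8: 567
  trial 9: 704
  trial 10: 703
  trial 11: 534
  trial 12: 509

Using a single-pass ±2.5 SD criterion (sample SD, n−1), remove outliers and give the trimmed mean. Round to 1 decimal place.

n = 12, ΣRT = 7583, M = 631.917
Σ(x−M)² = 96674.92; s = √(96674.92/11) = 93.748
Cutoffs: 631.917 ± 2.5·93.748 → [397.5, 866.3]
No RTs fall outside the cutoffs; all 12 retained. Mean = 7583/12 = 631.917

631.9 ms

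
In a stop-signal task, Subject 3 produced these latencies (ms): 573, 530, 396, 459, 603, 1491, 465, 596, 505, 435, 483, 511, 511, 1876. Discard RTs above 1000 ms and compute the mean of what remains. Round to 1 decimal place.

505.6 ms

Excluded: 1491, 1876
Retained (n=12): Σ = 6067
Mean = 6067/12 = 505.5833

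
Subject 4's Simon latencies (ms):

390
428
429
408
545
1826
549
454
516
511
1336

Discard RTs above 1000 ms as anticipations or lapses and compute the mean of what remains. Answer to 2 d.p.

470.00 ms

Excluded: 1336, 1826
Retained (n=9): Σ = 4230
Mean = 4230/9 = 470.0000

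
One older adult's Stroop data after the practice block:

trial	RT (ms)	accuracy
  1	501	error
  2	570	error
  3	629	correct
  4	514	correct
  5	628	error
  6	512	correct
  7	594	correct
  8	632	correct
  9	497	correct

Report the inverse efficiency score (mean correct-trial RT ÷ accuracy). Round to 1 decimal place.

844.5 ms

Correct trials (n=6): 629, 514, 512, 594, 632, 497
Mean correct RT = 3378/6 = 563.0000 ms
Proportion correct = 6/9
IES = 563.0000 / (6/9) = 844.500 ms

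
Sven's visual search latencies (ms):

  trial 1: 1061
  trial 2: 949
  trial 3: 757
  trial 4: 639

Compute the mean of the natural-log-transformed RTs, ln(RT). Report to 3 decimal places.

ln(RT): 6.9670, 6.8554, 6.6294, 6.4599
Σ ln(RT) = 26.9116
Mean = 26.9116/4 = 6.72791

6.728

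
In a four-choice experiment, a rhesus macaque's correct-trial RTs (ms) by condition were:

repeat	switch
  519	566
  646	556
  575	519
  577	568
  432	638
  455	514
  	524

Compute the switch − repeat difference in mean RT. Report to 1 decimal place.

M(repeat) = 3204/6 = 534.000
M(switch) = 3885/7 = 555.000
Difference = 555.000 − 534.000 = 21.000 ms

21.0 ms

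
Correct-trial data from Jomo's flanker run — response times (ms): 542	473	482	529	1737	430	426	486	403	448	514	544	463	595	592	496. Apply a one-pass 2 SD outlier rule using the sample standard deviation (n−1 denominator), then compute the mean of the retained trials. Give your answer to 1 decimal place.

n = 16, ΣRT = 9160, M = 572.500
Σ(x−M)² = 1493418.00; s = √(1493418.00/15) = 315.533
Cutoffs: 572.500 ± 2·315.533 → [-58.6, 1203.6]
Outside: 1737 → excluded.
Retained (n=15): Σ = 7423, mean = 7423/15 = 494.867

494.9 ms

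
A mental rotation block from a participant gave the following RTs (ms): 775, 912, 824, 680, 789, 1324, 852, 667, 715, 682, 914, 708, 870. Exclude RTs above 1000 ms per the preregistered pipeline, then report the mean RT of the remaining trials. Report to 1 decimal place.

782.3 ms

Excluded: 1324
Retained (n=12): Σ = 9388
Mean = 9388/12 = 782.3333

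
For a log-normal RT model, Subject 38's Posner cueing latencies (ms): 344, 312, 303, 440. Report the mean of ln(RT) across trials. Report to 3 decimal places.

ln(RT): 5.8406, 5.7430, 5.7137, 6.0868
Σ ln(RT) = 23.3842
Mean = 23.3842/4 = 5.84604

5.846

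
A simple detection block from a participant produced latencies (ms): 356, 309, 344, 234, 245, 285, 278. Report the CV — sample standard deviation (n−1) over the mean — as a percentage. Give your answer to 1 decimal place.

n = 7, Σ = 2051, M = 293.0000
Σ(x−M)² = 12900.000; s = √(12900.000/6) = 46.3681
CV = 46.3681 / 293.0000 = 0.15825 = 15.825%

15.8%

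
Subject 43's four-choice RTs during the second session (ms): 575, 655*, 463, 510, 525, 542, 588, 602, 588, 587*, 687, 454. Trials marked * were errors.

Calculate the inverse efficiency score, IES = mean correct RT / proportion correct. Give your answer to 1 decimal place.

664.1 ms

Correct trials (n=10): 575, 463, 510, 525, 542, 588, 602, 588, 687, 454
Mean correct RT = 5534/10 = 553.4000 ms
Proportion correct = 10/12
IES = 553.4000 / (10/12) = 664.080 ms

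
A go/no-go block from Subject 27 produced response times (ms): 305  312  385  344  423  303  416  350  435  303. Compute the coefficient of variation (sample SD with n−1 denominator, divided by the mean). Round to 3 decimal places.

0.149

n = 10, Σ = 3576, M = 357.6000
Σ(x−M)² = 25480.400; s = √(25480.400/9) = 53.2086
CV = 53.2086 / 357.6000 = 0.14879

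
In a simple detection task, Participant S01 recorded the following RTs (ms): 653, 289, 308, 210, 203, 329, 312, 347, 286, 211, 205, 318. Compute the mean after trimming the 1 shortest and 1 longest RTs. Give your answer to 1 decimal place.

281.5 ms

Sorted: 203, 205, 210, 211, 286, 289, 308, 312, 318, 329, 347, 653
Drop lowest 1 (203) and highest 1 (653)
Remaining (n=10): Σ = 2815, mean = 2815/10 = 281.500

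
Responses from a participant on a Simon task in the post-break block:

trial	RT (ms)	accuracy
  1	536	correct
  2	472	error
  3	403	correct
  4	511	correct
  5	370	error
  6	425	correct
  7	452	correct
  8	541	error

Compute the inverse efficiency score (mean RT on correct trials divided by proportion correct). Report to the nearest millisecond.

Correct trials (n=5): 536, 403, 511, 425, 452
Mean correct RT = 2327/5 = 465.4000 ms
Proportion correct = 5/8
IES = 465.4000 / (5/8) = 744.640 ms

745 ms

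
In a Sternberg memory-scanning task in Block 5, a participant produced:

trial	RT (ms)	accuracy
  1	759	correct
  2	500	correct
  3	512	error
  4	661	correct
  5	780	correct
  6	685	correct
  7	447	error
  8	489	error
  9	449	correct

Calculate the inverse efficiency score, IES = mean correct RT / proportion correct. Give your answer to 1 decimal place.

Correct trials (n=6): 759, 500, 661, 780, 685, 449
Mean correct RT = 3834/6 = 639.0000 ms
Proportion correct = 6/9
IES = 639.0000 / (6/9) = 958.500 ms

958.5 ms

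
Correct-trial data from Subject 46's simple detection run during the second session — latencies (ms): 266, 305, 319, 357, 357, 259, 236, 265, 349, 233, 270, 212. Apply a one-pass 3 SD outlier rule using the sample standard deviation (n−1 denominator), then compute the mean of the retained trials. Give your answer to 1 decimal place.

n = 12, ΣRT = 3428, M = 285.667
Σ(x−M)² = 28110.67; s = √(28110.67/11) = 50.552
Cutoffs: 285.667 ± 3·50.552 → [134.0, 437.3]
No RTs fall outside the cutoffs; all 12 retained. Mean = 3428/12 = 285.667

285.7 ms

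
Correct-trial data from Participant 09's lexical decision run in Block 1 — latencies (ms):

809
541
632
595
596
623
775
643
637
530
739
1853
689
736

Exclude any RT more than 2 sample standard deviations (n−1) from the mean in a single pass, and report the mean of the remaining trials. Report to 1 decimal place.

n = 14, ΣRT = 10398, M = 742.714
Σ(x−M)² = 1418102.86; s = √(1418102.86/13) = 330.280
Cutoffs: 742.714 ± 2·330.280 → [82.2, 1403.3]
Outside: 1853 → excluded.
Retained (n=13): Σ = 8545, mean = 8545/13 = 657.308

657.3 ms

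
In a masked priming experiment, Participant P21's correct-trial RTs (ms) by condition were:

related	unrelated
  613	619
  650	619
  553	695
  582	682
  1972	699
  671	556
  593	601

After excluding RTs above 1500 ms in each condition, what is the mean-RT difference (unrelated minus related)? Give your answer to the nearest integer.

28 ms

related: exclude 1972
M(related) = 3662/6 = 610.333
M(unrelated) = 4471/7 = 638.714
Difference = 638.714 − 610.333 = 28.381 ms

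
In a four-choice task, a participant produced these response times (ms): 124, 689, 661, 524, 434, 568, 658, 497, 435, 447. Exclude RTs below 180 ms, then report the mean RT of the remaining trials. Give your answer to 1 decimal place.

Excluded: 124
Retained (n=9): Σ = 4913
Mean = 4913/9 = 545.8889

545.9 ms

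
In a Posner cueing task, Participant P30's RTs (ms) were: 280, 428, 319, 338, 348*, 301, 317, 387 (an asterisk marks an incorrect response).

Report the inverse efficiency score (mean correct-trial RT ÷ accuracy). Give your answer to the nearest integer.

Correct trials (n=7): 280, 428, 319, 338, 301, 317, 387
Mean correct RT = 2370/7 = 338.5714 ms
Proportion correct = 7/8
IES = 338.5714 / (7/8) = 386.939 ms

387 ms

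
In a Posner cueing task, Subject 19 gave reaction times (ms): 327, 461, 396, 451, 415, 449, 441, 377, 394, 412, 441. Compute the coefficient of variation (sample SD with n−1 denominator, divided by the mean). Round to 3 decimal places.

n = 11, Σ = 4564, M = 414.9091
Σ(x−M)² = 15918.909; s = √(15918.909/10) = 39.8985
CV = 39.8985 / 414.9091 = 0.09616

0.096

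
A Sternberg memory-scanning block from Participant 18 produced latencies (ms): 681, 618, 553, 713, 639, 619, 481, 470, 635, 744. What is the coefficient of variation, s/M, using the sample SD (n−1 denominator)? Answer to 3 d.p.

n = 10, Σ = 6153, M = 615.3000
Σ(x−M)² = 74426.100; s = √(74426.100/9) = 90.9372
CV = 90.9372 / 615.3000 = 0.14779

0.148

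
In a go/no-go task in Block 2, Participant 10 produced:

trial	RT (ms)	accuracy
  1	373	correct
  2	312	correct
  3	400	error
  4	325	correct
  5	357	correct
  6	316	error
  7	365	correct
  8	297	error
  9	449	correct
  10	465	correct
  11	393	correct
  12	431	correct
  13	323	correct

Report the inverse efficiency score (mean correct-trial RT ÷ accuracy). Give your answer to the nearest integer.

493 ms

Correct trials (n=10): 373, 312, 325, 357, 365, 449, 465, 393, 431, 323
Mean correct RT = 3793/10 = 379.3000 ms
Proportion correct = 10/13
IES = 379.3000 / (10/13) = 493.090 ms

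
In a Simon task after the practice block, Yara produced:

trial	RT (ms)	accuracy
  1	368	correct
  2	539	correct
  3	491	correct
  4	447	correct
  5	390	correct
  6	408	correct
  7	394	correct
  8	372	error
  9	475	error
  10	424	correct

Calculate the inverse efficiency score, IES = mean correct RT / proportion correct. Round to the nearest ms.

541 ms

Correct trials (n=8): 368, 539, 491, 447, 390, 408, 394, 424
Mean correct RT = 3461/8 = 432.6250 ms
Proportion correct = 8/10
IES = 432.6250 / (8/10) = 540.781 ms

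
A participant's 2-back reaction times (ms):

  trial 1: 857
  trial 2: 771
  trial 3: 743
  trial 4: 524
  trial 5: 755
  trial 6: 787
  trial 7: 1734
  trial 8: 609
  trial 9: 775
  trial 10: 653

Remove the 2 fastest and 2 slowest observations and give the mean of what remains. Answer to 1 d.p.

Sorted: 524, 609, 653, 743, 755, 771, 775, 787, 857, 1734
Drop lowest 2 (524, 609) and highest 2 (857, 1734)
Remaining (n=6): Σ = 4484, mean = 4484/6 = 747.333

747.3 ms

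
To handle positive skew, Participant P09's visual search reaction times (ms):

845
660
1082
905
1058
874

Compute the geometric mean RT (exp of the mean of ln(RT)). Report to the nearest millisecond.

ln(RT): 6.7393, 6.4922, 6.9866, 6.8079, 6.9641, 6.7731
Mean ln(RT) = 40.7633/6 = 6.79388
Geometric mean = exp(6.79388) = 892.37 ms

892 ms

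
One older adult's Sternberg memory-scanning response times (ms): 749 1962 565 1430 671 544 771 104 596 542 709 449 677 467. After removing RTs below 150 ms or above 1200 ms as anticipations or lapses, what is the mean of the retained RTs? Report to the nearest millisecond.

613 ms

Excluded: 104, 1430, 1962
Retained (n=11): Σ = 6740
Mean = 6740/11 = 612.7273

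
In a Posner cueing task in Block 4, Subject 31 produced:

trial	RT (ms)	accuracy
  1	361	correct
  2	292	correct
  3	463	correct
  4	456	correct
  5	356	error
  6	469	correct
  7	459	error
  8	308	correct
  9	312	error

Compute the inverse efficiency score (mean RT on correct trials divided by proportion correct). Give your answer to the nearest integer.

587 ms

Correct trials (n=6): 361, 292, 463, 456, 469, 308
Mean correct RT = 2349/6 = 391.5000 ms
Proportion correct = 6/9
IES = 391.5000 / (6/9) = 587.250 ms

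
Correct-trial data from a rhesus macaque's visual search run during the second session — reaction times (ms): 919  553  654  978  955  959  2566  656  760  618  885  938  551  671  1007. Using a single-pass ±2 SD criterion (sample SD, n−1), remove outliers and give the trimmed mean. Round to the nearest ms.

793 ms

n = 15, ΣRT = 13670, M = 911.333
Σ(x−M)² = 3313525.33; s = √(3313525.33/14) = 486.498
Cutoffs: 911.333 ± 2·486.498 → [-61.7, 1884.3]
Outside: 2566 → excluded.
Retained (n=14): Σ = 11104, mean = 11104/14 = 793.143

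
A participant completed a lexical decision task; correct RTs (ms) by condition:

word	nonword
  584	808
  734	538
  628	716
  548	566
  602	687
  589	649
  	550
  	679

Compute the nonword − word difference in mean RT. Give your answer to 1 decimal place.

M(word) = 3685/6 = 614.167
M(nonword) = 5193/8 = 649.125
Difference = 649.125 − 614.167 = 34.958 ms

35.0 ms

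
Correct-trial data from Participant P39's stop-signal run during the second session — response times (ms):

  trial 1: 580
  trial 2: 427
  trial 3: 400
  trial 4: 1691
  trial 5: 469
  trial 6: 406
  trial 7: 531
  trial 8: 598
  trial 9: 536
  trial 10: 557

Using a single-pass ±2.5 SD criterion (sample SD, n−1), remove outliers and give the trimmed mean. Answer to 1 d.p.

n = 10, ΣRT = 6195, M = 619.500
Σ(x−M)² = 1322314.50; s = √(1322314.50/9) = 383.306
Cutoffs: 619.500 ± 2.5·383.306 → [-338.8, 1577.8]
Outside: 1691 → excluded.
Retained (n=9): Σ = 4504, mean = 4504/9 = 500.444

500.4 ms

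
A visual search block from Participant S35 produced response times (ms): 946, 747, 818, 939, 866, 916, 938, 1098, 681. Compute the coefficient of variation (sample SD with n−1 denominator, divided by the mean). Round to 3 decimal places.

0.139

n = 9, Σ = 7949, M = 883.2222
Σ(x−M)² = 121257.556; s = √(121257.556/8) = 123.1146
CV = 123.1146 / 883.2222 = 0.13939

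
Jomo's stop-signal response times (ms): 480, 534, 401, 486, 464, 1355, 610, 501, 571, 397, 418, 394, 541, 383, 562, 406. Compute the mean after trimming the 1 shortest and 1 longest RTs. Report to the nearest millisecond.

Sorted: 383, 394, 397, 401, 406, 418, 464, 480, 486, 501, 534, 541, 562, 571, 610, 1355
Drop lowest 1 (383) and highest 1 (1355)
Remaining (n=14): Σ = 6765, mean = 6765/14 = 483.214

483 ms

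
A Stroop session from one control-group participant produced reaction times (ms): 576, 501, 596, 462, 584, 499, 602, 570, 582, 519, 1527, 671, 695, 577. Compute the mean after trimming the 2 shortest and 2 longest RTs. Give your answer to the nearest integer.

Sorted: 462, 499, 501, 519, 570, 576, 577, 582, 584, 596, 602, 671, 695, 1527
Drop lowest 2 (462, 499) and highest 2 (695, 1527)
Remaining (n=10): Σ = 5778, mean = 5778/10 = 577.800

578 ms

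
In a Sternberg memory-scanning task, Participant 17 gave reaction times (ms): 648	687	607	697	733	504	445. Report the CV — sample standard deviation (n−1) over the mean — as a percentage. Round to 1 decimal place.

n = 7, Σ = 4321, M = 617.2857
Σ(x−M)² = 68169.429; s = √(68169.429/6) = 106.5907
CV = 106.5907 / 617.2857 = 0.17268 = 17.268%

17.3%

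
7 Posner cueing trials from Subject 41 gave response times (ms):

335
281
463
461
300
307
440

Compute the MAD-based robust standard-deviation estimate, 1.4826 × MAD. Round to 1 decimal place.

Sorted: 281, 300, 307, 335, 440, 461, 463 → median = 335
|x − 335| sorted: 0, 28, 35, 54, 105, 126, 128 → MAD = 54
Robust SD ≈ 1.4826 × 54 = 80.060

80.1 ms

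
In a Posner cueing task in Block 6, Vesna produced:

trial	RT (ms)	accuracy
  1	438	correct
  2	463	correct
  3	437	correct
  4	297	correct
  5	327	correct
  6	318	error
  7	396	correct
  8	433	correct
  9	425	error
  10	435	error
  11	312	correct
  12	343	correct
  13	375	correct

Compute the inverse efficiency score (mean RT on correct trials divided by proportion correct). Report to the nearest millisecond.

497 ms

Correct trials (n=10): 438, 463, 437, 297, 327, 396, 433, 312, 343, 375
Mean correct RT = 3821/10 = 382.1000 ms
Proportion correct = 10/13
IES = 382.1000 / (10/13) = 496.730 ms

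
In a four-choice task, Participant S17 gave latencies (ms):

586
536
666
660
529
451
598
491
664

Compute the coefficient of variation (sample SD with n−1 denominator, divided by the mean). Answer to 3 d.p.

0.138

n = 9, Σ = 5181, M = 575.6667
Σ(x−M)² = 50142.000; s = √(50142.000/8) = 79.1691
CV = 79.1691 / 575.6667 = 0.13753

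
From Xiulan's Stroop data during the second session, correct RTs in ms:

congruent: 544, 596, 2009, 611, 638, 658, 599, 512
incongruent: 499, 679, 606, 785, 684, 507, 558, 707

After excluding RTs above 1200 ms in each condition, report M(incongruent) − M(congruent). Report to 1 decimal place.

34.1 ms

congruent: exclude 2009
M(congruent) = 4158/7 = 594.000
M(incongruent) = 5025/8 = 628.125
Difference = 628.125 − 594.000 = 34.125 ms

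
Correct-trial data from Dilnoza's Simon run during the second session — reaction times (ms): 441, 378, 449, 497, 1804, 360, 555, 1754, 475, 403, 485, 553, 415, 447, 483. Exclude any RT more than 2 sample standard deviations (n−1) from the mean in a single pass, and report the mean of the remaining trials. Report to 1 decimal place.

457.0 ms

n = 15, ΣRT = 9499, M = 633.267
Σ(x−M)² = 3073522.93; s = √(3073522.93/14) = 468.548
Cutoffs: 633.267 ± 2·468.548 → [-303.8, 1570.4]
Outside: 1754, 1804 → excluded.
Retained (n=13): Σ = 5941, mean = 5941/13 = 457.000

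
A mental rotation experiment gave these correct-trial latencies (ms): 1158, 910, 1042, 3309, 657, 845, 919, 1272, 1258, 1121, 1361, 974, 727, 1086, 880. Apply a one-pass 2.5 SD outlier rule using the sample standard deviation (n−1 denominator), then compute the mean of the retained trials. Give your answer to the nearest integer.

n = 15, ΣRT = 17519, M = 1167.933
Σ(x−M)² = 5474030.93; s = √(5474030.93/14) = 625.302
Cutoffs: 1167.933 ± 2.5·625.302 → [-395.3, 2731.2]
Outside: 3309 → excluded.
Retained (n=14): Σ = 14210, mean = 14210/14 = 1015.000

1015 ms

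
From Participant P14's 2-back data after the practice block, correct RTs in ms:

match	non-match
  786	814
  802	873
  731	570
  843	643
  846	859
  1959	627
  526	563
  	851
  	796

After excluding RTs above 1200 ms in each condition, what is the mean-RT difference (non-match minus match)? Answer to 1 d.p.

match: exclude 1959
M(match) = 4534/6 = 755.667
M(non-match) = 6596/9 = 732.889
Difference = 732.889 − 755.667 = -22.778 ms

-22.8 ms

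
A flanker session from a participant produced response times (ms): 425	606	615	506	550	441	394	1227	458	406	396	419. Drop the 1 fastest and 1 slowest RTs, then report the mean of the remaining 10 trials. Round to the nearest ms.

Sorted: 394, 396, 406, 419, 425, 441, 458, 506, 550, 606, 615, 1227
Drop lowest 1 (394) and highest 1 (1227)
Remaining (n=10): Σ = 4822, mean = 4822/10 = 482.200

482 ms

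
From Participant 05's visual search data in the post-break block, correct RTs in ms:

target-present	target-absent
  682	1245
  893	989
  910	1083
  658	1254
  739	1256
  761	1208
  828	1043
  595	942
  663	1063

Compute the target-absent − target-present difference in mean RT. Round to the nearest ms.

M(target-present) = 6729/9 = 747.667
M(target-absent) = 10083/9 = 1120.333
Difference = 1120.333 − 747.667 = 372.667 ms

373 ms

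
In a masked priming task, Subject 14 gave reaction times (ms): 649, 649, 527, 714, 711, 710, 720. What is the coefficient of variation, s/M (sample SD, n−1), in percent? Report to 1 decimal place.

n = 7, Σ = 4680, M = 668.5714
Σ(x−M)² = 29033.714; s = √(29033.714/6) = 69.5626
CV = 69.5626 / 668.5714 = 0.10405 = 10.405%

10.4%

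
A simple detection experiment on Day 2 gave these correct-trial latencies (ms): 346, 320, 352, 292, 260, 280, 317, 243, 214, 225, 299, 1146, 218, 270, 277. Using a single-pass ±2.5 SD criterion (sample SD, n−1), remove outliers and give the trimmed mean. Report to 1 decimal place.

279.5 ms

n = 15, ΣRT = 5059, M = 337.267
Σ(x−M)² = 726880.93; s = √(726880.93/14) = 227.860
Cutoffs: 337.267 ± 2.5·227.860 → [-232.4, 906.9]
Outside: 1146 → excluded.
Retained (n=14): Σ = 3913, mean = 3913/14 = 279.500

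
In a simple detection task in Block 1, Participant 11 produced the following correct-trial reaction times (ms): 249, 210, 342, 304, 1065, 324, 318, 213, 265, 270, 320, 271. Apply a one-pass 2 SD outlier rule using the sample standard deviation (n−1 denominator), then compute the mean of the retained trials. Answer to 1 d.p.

280.5 ms

n = 12, ΣRT = 4151, M = 345.917
Σ(x−M)² = 584240.92; s = √(584240.92/11) = 230.462
Cutoffs: 345.917 ± 2·230.462 → [-115.0, 806.8]
Outside: 1065 → excluded.
Retained (n=11): Σ = 3086, mean = 3086/11 = 280.545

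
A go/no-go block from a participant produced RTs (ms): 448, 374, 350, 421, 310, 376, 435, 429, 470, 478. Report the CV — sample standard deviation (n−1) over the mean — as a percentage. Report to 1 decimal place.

n = 10, Σ = 4091, M = 409.1000
Σ(x−M)² = 26818.900; s = √(26818.900/9) = 54.5883
CV = 54.5883 / 409.1000 = 0.13343 = 13.343%

13.3%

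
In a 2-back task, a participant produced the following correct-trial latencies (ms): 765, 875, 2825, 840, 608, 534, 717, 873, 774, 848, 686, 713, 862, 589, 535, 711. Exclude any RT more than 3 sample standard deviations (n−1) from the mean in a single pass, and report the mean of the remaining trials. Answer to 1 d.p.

n = 16, ΣRT = 13755, M = 859.688
Σ(x−M)² = 4321967.44; s = √(4321967.44/15) = 536.779
Cutoffs: 859.688 ± 3·536.779 → [-750.6, 2470.0]
Outside: 2825 → excluded.
Retained (n=15): Σ = 10930, mean = 10930/15 = 728.667

728.7 ms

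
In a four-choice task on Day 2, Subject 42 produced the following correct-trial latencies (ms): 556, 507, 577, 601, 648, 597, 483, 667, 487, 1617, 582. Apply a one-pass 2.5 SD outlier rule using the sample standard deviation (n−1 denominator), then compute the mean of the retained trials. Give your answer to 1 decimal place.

570.5 ms

n = 11, ΣRT = 7322, M = 665.636
Σ(x−M)² = 1031598.55; s = √(1031598.55/10) = 321.185
Cutoffs: 665.636 ± 2.5·321.185 → [-137.3, 1468.6]
Outside: 1617 → excluded.
Retained (n=10): Σ = 5705, mean = 5705/10 = 570.500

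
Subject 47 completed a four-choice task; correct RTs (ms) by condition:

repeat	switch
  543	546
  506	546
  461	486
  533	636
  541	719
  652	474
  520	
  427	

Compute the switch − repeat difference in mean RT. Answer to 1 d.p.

M(repeat) = 4183/8 = 522.875
M(switch) = 3407/6 = 567.833
Difference = 567.833 − 522.875 = 44.958 ms

45.0 ms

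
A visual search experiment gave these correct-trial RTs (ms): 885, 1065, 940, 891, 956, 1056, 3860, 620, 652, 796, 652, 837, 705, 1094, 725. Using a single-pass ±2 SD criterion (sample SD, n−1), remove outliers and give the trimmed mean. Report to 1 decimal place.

n = 15, ΣRT = 15734, M = 1048.933
Σ(x−M)² = 8807964.93; s = √(8807964.93/14) = 793.184
Cutoffs: 1048.933 ± 2·793.184 → [-537.4, 2635.3]
Outside: 3860 → excluded.
Retained (n=14): Σ = 11874, mean = 11874/14 = 848.143

848.1 ms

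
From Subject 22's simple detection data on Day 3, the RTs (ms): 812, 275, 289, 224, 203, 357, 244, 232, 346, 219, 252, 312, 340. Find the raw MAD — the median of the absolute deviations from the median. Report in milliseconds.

51 ms

Sorted: 203, 219, 224, 232, 244, 252, 275, 289, 312, 340, 346, 357, 812 → median = 275
|x − 275|: 537, 0, 14, 51, 72, 82, 31, 43, 71, 56, 23, 37, 65
Sorted deviations: 0, 14, 23, 31, 37, 43, 51, 56, 65, 71, 72, 82, 537 → MAD = 51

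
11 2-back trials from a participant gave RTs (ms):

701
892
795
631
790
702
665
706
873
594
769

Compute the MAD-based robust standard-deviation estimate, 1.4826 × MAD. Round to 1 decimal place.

Sorted: 594, 631, 665, 701, 702, 706, 769, 790, 795, 873, 892 → median = 706
|x − 706| sorted: 0, 4, 5, 41, 63, 75, 84, 89, 112, 167, 186 → MAD = 75
Robust SD ≈ 1.4826 × 75 = 111.195

111.2 ms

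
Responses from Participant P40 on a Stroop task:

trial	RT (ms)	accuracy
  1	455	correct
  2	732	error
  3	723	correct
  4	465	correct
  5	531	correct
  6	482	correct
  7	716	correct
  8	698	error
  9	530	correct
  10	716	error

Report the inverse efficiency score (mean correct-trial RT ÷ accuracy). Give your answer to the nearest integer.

796 ms

Correct trials (n=7): 455, 723, 465, 531, 482, 716, 530
Mean correct RT = 3902/7 = 557.4286 ms
Proportion correct = 7/10
IES = 557.4286 / (7/10) = 796.327 ms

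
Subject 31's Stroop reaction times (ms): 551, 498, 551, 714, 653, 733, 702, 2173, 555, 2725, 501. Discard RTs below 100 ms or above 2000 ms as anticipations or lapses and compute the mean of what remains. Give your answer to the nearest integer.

Excluded: 2173, 2725
Retained (n=9): Σ = 5458
Mean = 5458/9 = 606.4444

606 ms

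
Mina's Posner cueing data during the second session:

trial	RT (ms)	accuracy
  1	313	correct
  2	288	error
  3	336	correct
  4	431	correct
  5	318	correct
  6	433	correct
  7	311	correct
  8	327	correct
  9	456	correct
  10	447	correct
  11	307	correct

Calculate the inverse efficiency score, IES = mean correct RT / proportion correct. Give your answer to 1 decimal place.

404.7 ms

Correct trials (n=10): 313, 336, 431, 318, 433, 311, 327, 456, 447, 307
Mean correct RT = 3679/10 = 367.9000 ms
Proportion correct = 10/11
IES = 367.9000 / (10/11) = 404.690 ms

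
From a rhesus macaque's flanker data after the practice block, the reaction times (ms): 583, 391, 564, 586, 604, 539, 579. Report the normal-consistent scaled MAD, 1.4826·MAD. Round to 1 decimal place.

Sorted: 391, 539, 564, 579, 583, 586, 604 → median = 579
|x − 579| sorted: 0, 4, 7, 15, 25, 40, 188 → MAD = 15
Robust SD ≈ 1.4826 × 15 = 22.239

22.2 ms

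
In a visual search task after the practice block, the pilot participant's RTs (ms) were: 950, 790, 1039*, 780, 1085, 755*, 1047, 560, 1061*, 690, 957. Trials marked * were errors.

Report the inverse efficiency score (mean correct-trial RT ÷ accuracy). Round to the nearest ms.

1179 ms

Correct trials (n=8): 950, 790, 780, 1085, 1047, 560, 690, 957
Mean correct RT = 6859/8 = 857.3750 ms
Proportion correct = 8/11
IES = 857.3750 / (8/11) = 1178.891 ms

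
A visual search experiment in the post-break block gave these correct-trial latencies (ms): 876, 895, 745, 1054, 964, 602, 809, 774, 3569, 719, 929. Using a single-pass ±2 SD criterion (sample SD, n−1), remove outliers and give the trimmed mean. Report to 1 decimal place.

n = 11, ΣRT = 11936, M = 1085.091
Σ(x−M)² = 6945716.91; s = √(6945716.91/10) = 833.410
Cutoffs: 1085.091 ± 2·833.410 → [-581.7, 2751.9]
Outside: 3569 → excluded.
Retained (n=10): Σ = 8367, mean = 8367/10 = 836.700

836.7 ms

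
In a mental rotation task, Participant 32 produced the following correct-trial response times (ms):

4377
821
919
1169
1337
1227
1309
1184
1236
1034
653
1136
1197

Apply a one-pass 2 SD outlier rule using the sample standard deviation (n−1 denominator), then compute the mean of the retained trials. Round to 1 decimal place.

n = 13, ΣRT = 17599, M = 1353.769
Σ(x−M)² = 10373308.31; s = √(10373308.31/12) = 929.754
Cutoffs: 1353.769 ± 2·929.754 → [-505.7, 3213.3]
Outside: 4377 → excluded.
Retained (n=12): Σ = 13222, mean = 13222/12 = 1101.833

1101.8 ms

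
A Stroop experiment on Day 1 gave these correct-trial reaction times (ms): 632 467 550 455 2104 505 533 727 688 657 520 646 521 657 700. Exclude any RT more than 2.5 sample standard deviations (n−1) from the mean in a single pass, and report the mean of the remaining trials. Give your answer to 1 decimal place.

589.9 ms

n = 15, ΣRT = 10362, M = 690.800
Σ(x−M)² = 2249226.40; s = √(2249226.40/14) = 400.823
Cutoffs: 690.800 ± 2.5·400.823 → [-311.3, 1692.9]
Outside: 2104 → excluded.
Retained (n=14): Σ = 8258, mean = 8258/14 = 589.857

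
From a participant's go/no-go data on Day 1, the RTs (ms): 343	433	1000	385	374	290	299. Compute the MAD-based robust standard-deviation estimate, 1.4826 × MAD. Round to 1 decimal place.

Sorted: 290, 299, 343, 374, 385, 433, 1000 → median = 374
|x − 374| sorted: 0, 11, 31, 59, 75, 84, 626 → MAD = 59
Robust SD ≈ 1.4826 × 59 = 87.473

87.5 ms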